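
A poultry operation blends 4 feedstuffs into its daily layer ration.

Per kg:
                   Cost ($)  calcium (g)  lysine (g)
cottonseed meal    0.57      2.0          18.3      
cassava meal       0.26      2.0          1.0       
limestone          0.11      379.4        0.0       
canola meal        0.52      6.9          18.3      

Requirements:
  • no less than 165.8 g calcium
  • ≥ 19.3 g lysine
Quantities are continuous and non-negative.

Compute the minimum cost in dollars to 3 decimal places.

Set it up as a linear program. Let x1 = kg of cottonseed meal, x2 = kg of cassava meal, x3 = kg of limestone, x4 = kg of canola meal.
min 0.57x1 + 0.26x2 + 0.11x3 + 0.52x4 with:
  2x1 + 2x2 + 379.4x3 + 6.9x4 ≥ 165.8   (calcium)
  18.3x1 + 1x2 + 18.3x4 ≥ 19.3   (lysine)
  x1, x2, x3, x4 ≥ 0.
At the optimum only limestone, canola meal are positive (cottonseed meal, cassava meal = 0). The calcium and lysine requirements are met with equality.
So limestone = 0.41783 kg, canola meal = 1.0546 kg.
Hence cost = 0.11·0.41783 + 0.52·1.0546 = $0.59435.

$0.594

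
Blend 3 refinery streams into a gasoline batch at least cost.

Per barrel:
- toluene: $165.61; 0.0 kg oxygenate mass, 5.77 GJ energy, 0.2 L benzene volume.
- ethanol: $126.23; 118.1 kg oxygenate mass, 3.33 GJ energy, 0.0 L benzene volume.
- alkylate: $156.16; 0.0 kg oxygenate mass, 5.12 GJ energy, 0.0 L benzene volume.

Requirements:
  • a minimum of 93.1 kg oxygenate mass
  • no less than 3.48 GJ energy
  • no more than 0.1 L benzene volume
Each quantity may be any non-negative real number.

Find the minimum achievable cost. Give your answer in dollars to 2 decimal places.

$124.05

Let x1 = barrels of toluene, x2 = barrels of ethanol, x3 = barrels of alkylate.
Minimise 165.61x1 + 126.23x2 + 156.16x3 with:
  118.1x2 ≥ 93.1   (oxygenate mass)
  5.77x1 + 3.33x2 + 5.12x3 ≥ 3.48   (energy)
  0.2x1 ≤ 0.1   (benzene volume)
  x1, x2, x3 ≥ 0.
The minimum-cost mix takes nothing from alkylate — only toluene, ethanol. Binding constraints: oxygenate mass and energy.
Optimal quantities: toluene = 0.1482 barrels, ethanol = 0.7883 barrels.
Cost = 165.61·0.1482 + 126.23·0.7883 = 124.0505.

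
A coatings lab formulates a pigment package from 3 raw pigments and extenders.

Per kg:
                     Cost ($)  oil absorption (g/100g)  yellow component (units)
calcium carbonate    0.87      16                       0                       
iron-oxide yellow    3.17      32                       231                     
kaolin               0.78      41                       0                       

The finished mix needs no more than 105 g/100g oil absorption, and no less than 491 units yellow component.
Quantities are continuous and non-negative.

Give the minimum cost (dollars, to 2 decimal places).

$6.74

Let x1 = kg of calcium carbonate, x2 = kg of iron-oxide yellow, x3 = kg of kaolin.
Minimise 0.87x1 + 3.17x2 + 0.78x3 s.t.:
  16x1 + 32x2 + 41x3 ≤ 105   (oil absorption)
  231x2 ≥ 491   (yellow component)
  x1, x2, x3 ≥ 0.
At the optimum only iron-oxide yellow is positive (calcium carbonate, kaolin = 0). There the yellow component constraint is tight.
That vertex is x2 = 2.126.
Cost = 3.17·2.126 = 6.7394.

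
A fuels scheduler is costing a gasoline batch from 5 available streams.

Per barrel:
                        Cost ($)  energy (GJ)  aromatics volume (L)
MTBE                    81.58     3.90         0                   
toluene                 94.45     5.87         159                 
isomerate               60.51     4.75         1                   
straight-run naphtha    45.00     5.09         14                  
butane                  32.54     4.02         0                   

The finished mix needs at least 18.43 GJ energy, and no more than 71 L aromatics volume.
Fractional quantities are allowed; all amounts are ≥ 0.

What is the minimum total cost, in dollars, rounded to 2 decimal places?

Treat it as an LP. Let x1 = barrels of MTBE, x2 = barrels of toluene, x3 = barrels of isomerate, x4 = barrels of straight-run naphtha, x5 = barrels of butane.
min 81.58x1 + 94.45x2 + 60.51x3 + 45x4 + 32.54x5 subject to:
  3.9x1 + 5.87x2 + 4.75x3 + 5.09x4 + 4.02x5 ≥ 18.43   (energy)
  159x2 + 1x3 + 14x4 ≤ 71   (aromatics volume)
  x1, x2, x3, x4, x5 ≥ 0.
The cheapest feasible vertex uses only butane; MTBE, toluene, isomerate, straight-run naphtha are not used. Binding constraint: energy.
Optimal quantities: butane = 4.5846 barrels.
Total cost: 32.54·4.5846 = 149.1829.

$149.18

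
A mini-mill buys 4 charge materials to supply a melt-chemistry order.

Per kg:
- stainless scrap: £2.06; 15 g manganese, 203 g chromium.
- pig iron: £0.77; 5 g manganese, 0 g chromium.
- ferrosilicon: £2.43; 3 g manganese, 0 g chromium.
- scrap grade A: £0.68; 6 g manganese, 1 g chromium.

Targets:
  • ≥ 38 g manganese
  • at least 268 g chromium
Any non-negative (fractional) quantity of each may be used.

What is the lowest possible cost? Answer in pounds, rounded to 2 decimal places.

Set it up as a linear program. Let x1 = kg of stainless scrap, x2 = kg of pig iron, x3 = kg of ferrosilicon, x4 = kg of scrap grade A.
Minimize 2.06x1 + 0.77x2 + 2.43x3 + 0.68x4 with:
  15x1 + 5x2 + 3x3 + 6x4 ≥ 38   (manganese)
  203x1 + 1x4 ≥ 268   (chromium)
  x1, x2, x3, x4 ≥ 0.
The cheapest feasible vertex uses only stainless scrap, scrap grade A; pig iron, ferrosilicon are not used. The manganese and chromium requirements are met with equality.
Optimal quantities: stainless scrap = 1.305 kg, scrap grade A = 3.071 kg.
Objective = 2.06·1.305 + 0.68·3.071 = 4.7766.

£4.78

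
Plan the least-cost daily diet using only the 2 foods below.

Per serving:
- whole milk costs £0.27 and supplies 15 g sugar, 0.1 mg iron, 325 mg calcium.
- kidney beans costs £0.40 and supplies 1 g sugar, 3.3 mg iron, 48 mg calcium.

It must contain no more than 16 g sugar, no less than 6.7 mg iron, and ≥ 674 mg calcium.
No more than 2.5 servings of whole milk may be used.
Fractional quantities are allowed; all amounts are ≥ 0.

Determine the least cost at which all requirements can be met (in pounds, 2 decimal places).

Treat it as an LP. Let x1 = servings of whole milk, x2 = servings of kidney beans.
Minimise 0.27x1 + 0.4x2 s.t.:
  15x1 + 1x2 ≤ 16   (sugar)
  0.1x1 + 3.3x2 ≥ 6.7   (iron)
  325x1 + 48x2 ≥ 674   (calcium)
  x1 ≤ 2.5
  x1, x2 ≥ 0.
Both inputs are positive at the optimum. The sugar and calcium requirements are met with equality.
Optimal quantities: whole milk = 0.238 servings, kidney beans = 12.43 servings.
Objective = 0.27·0.238 + 0.4·12.43 = 5.0363.

£5.04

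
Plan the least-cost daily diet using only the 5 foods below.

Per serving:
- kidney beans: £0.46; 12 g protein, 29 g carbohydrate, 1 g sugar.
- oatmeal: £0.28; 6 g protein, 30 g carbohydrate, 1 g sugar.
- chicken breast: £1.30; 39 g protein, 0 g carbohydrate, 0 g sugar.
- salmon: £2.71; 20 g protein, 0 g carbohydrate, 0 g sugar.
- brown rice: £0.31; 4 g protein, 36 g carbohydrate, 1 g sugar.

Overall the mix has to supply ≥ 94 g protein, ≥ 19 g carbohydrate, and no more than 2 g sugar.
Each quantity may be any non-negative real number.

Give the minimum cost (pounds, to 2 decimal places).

Let x1 = servings of kidney beans, x2 = servings of oatmeal, x3 = servings of chicken breast, x4 = servings of salmon, x5 = servings of brown rice.
Minimize 0.46x1 + 0.28x2 + 1.3x3 + 2.71x4 + 0.31x5 subject to:
  12x1 + 6x2 + 39x3 + 20x4 + 4x5 ≥ 94   (protein)
  29x1 + 30x2 + 36x5 ≥ 19   (carbohydrate)
  1x1 + 1x2 + 1x5 ≤ 2   (sugar)
  x1, x2, x3, x4, x5 ≥ 0.
The optimal basis is {kidney beans, chicken breast}; oatmeal, salmon, brown rice drop out. There the protein and carbohydrate constraints are tight.
So kidney beans = 0.6552 servings, chicken breast = 2.209 servings.
Cost = 0.46·0.6552 + 1.3·2.209 = 3.1731.

£3.17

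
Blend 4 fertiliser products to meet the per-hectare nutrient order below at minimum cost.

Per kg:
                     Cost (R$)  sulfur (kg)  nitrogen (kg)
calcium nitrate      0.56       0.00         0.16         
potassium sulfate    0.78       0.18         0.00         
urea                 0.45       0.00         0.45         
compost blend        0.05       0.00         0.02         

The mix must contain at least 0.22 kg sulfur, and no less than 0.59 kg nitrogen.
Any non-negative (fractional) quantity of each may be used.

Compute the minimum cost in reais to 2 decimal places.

R$1.54

Let x1 = kg of calcium nitrate, x2 = kg of potassium sulfate, x3 = kg of urea, x4 = kg of compost blend.
Minimise 0.56x1 + 0.78x2 + 0.45x3 + 0.05x4 with:
  0.18x2 ≥ 0.22   (sulfur)
  0.16x1 + 0.45x3 + 0.02x4 ≥ 0.59   (nitrogen)
  x1, x2, x3, x4 ≥ 0.
The optimal basis is {potassium sulfate, urea}; calcium nitrate, compost blend drop out. There the sulfur and nitrogen constraints are tight.
Solving gives x2 = 1.222, x3 = 1.311.
Cost = 0.78·1.222 + 0.45·1.311 = 1.5431.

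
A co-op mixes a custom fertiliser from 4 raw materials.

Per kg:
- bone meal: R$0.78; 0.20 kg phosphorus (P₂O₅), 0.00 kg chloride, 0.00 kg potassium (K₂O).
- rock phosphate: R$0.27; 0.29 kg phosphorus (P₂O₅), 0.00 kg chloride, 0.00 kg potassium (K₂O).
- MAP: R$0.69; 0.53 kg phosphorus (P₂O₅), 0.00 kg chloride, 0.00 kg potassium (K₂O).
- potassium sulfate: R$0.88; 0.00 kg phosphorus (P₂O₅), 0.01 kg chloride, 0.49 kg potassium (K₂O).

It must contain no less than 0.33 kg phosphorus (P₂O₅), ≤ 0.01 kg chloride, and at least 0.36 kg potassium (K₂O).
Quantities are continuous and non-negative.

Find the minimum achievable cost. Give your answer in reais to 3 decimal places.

R$0.954

This is a linear program. Let x1 = kg of bone meal, x2 = kg of rock phosphate, x3 = kg of MAP, x4 = kg of potassium sulfate.
Minimise 0.78x1 + 0.27x2 + 0.69x3 + 0.88x4 subject to:
  0.2x1 + 0.29x2 + 0.53x3 ≥ 0.33   (phosphorus (P₂O₅))
  0.01x4 ≤ 0.01   (chloride)
  0.49x4 ≥ 0.36   (potassium (K₂O))
  x1, x2, x3, x4 ≥ 0.
The minimum-cost mix takes nothing from bone meal, MAP — only rock phosphate, potassium sulfate. The phosphorus (P₂O₅) and potassium (K₂O) requirements are met with equality.
So rock phosphate = 1.138 kg, potassium sulfate = 0.7347 kg.
Total cost: 0.27·1.138 + 0.88·0.7347 = 0.95380.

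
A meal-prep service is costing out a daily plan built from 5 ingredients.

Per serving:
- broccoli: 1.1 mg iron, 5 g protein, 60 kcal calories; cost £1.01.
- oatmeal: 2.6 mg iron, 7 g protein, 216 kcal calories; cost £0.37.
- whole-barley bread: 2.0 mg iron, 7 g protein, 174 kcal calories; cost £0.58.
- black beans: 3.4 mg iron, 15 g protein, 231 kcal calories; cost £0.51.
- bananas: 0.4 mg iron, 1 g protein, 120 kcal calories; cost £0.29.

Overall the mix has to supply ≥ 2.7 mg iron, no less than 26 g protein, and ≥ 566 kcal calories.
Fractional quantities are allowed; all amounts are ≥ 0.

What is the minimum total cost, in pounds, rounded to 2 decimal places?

£1.09

Let x1 = servings of broccoli, x2 = servings of oatmeal, x3 = servings of whole-barley bread, x4 = servings of black beans, x5 = servings of bananas.
min 1.01x1 + 0.37x2 + 0.58x3 + 0.51x4 + 0.29x5 subject to:
  1.1x1 + 2.6x2 + 2x3 + 3.4x4 + 0.4x5 ≥ 2.7   (iron)
  5x1 + 7x2 + 7x3 + 15x4 + 1x5 ≥ 26   (protein)
  60x1 + 216x2 + 174x3 + 231x4 + 120x5 ≥ 566   (calories)
  x1, x2, x3, x4, x5 ≥ 0.
At the optimum only oatmeal, black beans are positive (broccoli, whole-barley bread, bananas = 0). The protein and calories requirements are met with equality.
Solving gives x2 = 1.53, x4 = 1.019.
Objective = 0.37·1.53 + 0.51·1.019 = 1.0858.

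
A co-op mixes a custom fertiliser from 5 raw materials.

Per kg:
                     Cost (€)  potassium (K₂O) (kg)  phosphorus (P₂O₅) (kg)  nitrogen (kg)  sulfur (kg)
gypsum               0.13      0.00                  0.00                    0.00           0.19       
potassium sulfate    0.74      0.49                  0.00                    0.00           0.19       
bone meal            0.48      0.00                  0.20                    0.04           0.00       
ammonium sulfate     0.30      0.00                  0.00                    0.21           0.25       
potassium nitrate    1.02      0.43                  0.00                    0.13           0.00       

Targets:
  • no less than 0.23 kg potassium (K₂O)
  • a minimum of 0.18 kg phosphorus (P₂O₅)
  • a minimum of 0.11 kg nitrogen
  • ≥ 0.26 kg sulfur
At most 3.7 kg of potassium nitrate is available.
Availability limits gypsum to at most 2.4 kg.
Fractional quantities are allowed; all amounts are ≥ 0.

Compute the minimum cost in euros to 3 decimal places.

Set it up as a linear program. Let x1 = kg of gypsum, x2 = kg of potassium sulfate, x3 = kg of bone meal, x4 = kg of ammonium sulfate, x5 = kg of potassium nitrate.
Minimise 0.13x1 + 0.74x2 + 0.48x3 + 0.3x4 + 1.02x5 subject to:
  0.49x2 + 0.43x5 ≥ 0.23   (potassium (K₂O))
  0.2x3 ≥ 0.18   (phosphorus (P₂O₅))
  0.04x3 + 0.21x4 + 0.13x5 ≥ 0.11   (nitrogen)
  0.19x1 + 0.19x2 + 0.25x4 ≥ 0.26   (sulfur)
  x5 ≤ 3.7
  x1 ≤ 2.4
  x1, x2, x3, x4, x5 ≥ 0.
The cheapest feasible vertex uses only gypsum, potassium sulfate, bone meal, ammonium sulfate; potassium nitrate is not used. There the potassium (K₂O), phosphorus (P₂O₅), nitrogen, sulfur constraints are tight.
So gypsum = 0.4354 kg, potassium sulfate = 0.4694 kg, bone meal = 0.9 kg, ammonium sulfate = 0.3524 kg.
Total cost: 0.13·0.4354 + 0.74·0.4694 + 0.48·0.9 + 0.3·0.3524 = 0.94168.

€0.942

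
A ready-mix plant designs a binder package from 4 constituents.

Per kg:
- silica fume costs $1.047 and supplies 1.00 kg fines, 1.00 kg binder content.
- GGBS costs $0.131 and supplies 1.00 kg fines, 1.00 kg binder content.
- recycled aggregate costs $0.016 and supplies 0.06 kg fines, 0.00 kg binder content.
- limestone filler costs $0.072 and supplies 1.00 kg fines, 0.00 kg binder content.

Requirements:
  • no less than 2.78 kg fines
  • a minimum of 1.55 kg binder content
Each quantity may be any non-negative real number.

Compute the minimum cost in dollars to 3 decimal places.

Let x1 = kg of silica fume, x2 = kg of GGBS, x3 = kg of recycled aggregate, x4 = kg of limestone filler.
Minimize 1.047x1 + 0.131x2 + 0.016x3 + 0.072x4 with:
  1x1 + 1x2 + 0.06x3 + 1x4 ≥ 2.78   (fines)
  1x1 + 1x2 ≥ 1.55   (binder content)
  x1, x2, x3, x4 ≥ 0.
At the optimum only GGBS, limestone filler are positive (silica fume, recycled aggregate = 0). The fines and binder content requirements are met with equality.
Solving gives x2 = 1.55, x4 = 1.23.
Cost = 0.131·1.55 + 0.072·1.23 = 0.29161.

$0.292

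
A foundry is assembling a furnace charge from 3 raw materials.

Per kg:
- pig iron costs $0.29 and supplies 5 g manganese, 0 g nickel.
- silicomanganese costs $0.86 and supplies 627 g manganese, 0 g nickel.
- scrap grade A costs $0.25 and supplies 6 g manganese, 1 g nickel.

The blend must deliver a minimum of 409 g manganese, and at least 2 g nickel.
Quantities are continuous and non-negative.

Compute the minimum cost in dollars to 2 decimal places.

$1.04

Let x1 = kg of pig iron, x2 = kg of silicomanganese, x3 = kg of scrap grade A.
Minimize 0.29x1 + 0.86x2 + 0.25x3 s.t.:
  5x1 + 627x2 + 6x3 ≥ 409   (manganese)
  1x3 ≥ 2   (nickel)
  x1, x2, x3 ≥ 0.
The cheapest feasible vertex uses only silicomanganese, scrap grade A; pig iron is not used. Binding constraints: manganese and nickel.
So silicomanganese = 0.6332 kg, scrap grade A = 2 kg.
Cost = 0.86·0.6332 + 0.25·2 = 1.0446.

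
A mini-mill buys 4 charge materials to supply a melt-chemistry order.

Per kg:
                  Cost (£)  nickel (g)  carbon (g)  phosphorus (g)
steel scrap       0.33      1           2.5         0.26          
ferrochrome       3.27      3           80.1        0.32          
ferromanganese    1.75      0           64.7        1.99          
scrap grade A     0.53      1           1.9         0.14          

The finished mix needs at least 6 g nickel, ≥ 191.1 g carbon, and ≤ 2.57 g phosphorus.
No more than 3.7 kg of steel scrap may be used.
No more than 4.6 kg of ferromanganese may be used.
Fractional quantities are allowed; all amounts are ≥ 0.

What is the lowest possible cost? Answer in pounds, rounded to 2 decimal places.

£7.26

Set it up as a linear program. Let x1 = kg of steel scrap, x2 = kg of ferrochrome, x3 = kg of ferromanganese, x4 = kg of scrap grade A.
Minimize 0.33x1 + 3.27x2 + 1.75x3 + 0.53x4 with:
  1x1 + 3x2 + 1x4 ≥ 6   (nickel)
  2.5x1 + 80.1x2 + 64.7x3 + 1.9x4 ≥ 191.1   (carbon)
  0.26x1 + 0.32x2 + 1.99x3 + 0.14x4 ≤ 2.57   (phosphorus)
  x1 ≤ 3.7
  x3 ≤ 4.6
  x1, x2, x3, x4 ≥ 0.
The optimal basis is {steel scrap, ferrochrome, ferromanganese}; scrap grade A drops out. There the nickel, carbon, phosphorus constraints are tight.
Optimal quantities: steel scrap = 1.091 kg, ferrochrome = 1.636 kg, ferromanganese = 0.8858 kg.
Hence cost = 0.33·1.091 + 3.27·1.636 + 1.75·0.8858 = £7.2599.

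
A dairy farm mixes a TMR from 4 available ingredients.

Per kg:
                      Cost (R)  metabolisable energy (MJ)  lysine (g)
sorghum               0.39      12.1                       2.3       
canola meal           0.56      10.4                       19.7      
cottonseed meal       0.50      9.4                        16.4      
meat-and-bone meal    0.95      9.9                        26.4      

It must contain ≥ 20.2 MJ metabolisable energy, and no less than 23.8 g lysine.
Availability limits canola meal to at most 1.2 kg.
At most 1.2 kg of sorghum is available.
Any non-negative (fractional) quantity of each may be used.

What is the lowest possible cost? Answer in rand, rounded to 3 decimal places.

R0.904

Treat it as an LP. Let x1 = kg of sorghum, x2 = kg of canola meal, x3 = kg of cottonseed meal, x4 = kg of meat-and-bone meal.
Minimise 0.39x1 + 0.56x2 + 0.5x3 + 0.95x4 subject to:
  12.1x1 + 10.4x2 + 9.4x3 + 9.9x4 ≥ 20.2   (metabolisable energy)
  2.3x1 + 19.7x2 + 16.4x3 + 26.4x4 ≥ 23.8   (lysine)
  x2 ≤ 1.2
  x1 ≤ 1.2
  x1, x2, x3, x4 ≥ 0.
The minimum-cost mix takes nothing from cottonseed meal, meat-and-bone meal — only sorghum, canola meal. The metabolisable energy and lysine requirements are met with equality.
Solving gives x1 = 0.7014, x2 = 1.126.
Total cost: 0.39·0.7014 + 0.56·1.126 = 0.90411.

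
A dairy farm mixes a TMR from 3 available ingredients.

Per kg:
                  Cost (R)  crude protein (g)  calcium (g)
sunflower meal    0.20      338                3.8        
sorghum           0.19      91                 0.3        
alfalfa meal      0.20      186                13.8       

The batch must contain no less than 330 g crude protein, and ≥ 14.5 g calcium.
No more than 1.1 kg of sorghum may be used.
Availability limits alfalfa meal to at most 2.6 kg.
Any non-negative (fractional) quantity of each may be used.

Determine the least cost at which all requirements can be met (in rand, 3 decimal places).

R0.278

Set it up as a linear program. Let x1 = kg of sunflower meal, x2 = kg of sorghum, x3 = kg of alfalfa meal.
min 0.2x1 + 0.19x2 + 0.2x3 subject to:
  338x1 + 91x2 + 186x3 ≥ 330   (crude protein)
  3.8x1 + 0.3x2 + 13.8x3 ≥ 14.5   (calcium)
  x2 ≤ 1.1
  x3 ≤ 2.6
  x1, x2, x3 ≥ 0.
The minimum-cost mix takes nothing from sorghum — only sunflower meal, alfalfa meal. Binding constraints: crude protein and calcium.
That vertex is x1 = 0.4692, x3 = 0.9215.
Objective = 0.2·0.4692 + 0.2·0.9215 = 0.27814.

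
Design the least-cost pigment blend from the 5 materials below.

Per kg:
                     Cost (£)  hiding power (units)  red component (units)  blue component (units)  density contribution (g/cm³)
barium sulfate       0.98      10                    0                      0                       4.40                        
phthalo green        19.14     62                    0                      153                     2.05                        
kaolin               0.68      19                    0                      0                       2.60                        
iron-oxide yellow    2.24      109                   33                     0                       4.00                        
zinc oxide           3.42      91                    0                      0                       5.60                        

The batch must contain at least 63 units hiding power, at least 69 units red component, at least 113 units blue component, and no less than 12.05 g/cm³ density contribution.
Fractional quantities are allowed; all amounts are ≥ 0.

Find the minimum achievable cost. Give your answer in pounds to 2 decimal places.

£19.30

Let x1 = kg of barium sulfate, x2 = kg of phthalo green, x3 = kg of kaolin, x4 = kg of iron-oxide yellow, x5 = kg of zinc oxide.
Minimize 0.98x1 + 19.14x2 + 0.68x3 + 2.24x4 + 3.42x5 with:
  10x1 + 62x2 + 19x3 + 109x4 + 91x5 ≥ 63   (hiding power)
  33x4 ≥ 69   (red component)
  153x2 ≥ 113   (blue component)
  4.4x1 + 2.05x2 + 2.6x3 + 4x4 + 5.6x5 ≥ 12.05   (density contribution)
  x1, x2, x3, x4, x5 ≥ 0.
At the optimum only barium sulfate, phthalo green, iron-oxide yellow are positive (kaolin, zinc oxide = 0). The red component, blue component, density contribution requirements are met with equality.
Solving gives x1 = 0.4937, x2 = 0.7386, x4 = 2.091.
Cost = 0.98·0.4937 + 19.14·0.7386 + 2.24·2.091 = 19.3045.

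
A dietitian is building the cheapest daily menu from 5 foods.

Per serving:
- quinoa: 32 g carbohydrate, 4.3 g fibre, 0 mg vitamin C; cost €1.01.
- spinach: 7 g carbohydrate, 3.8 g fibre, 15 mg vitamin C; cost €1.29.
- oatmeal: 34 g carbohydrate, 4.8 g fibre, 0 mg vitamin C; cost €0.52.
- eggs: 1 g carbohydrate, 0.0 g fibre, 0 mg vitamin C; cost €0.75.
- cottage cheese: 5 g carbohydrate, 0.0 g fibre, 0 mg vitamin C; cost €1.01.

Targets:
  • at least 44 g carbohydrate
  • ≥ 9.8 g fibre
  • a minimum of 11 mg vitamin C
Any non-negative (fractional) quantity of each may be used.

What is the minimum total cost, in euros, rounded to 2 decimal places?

€1.71

Let x1 = servings of quinoa, x2 = servings of spinach, x3 = servings of oatmeal, x4 = servings of eggs, x5 = servings of cottage cheese.
Minimize 1.01x1 + 1.29x2 + 0.52x3 + 0.75x4 + 1.01x5 s.t.:
  32x1 + 7x2 + 34x3 + 1x4 + 5x5 ≥ 44   (carbohydrate)
  4.3x1 + 3.8x2 + 4.8x3 ≥ 9.8   (fibre)
  15x2 ≥ 11   (vitamin C)
  x1, x2, x3, x4, x5 ≥ 0.
The minimum-cost mix takes nothing from quinoa, eggs, cottage cheese — only spinach, oatmeal. The fibre and vitamin C requirements are met with equality.
So spinach = 0.7333 servings, oatmeal = 1.461 servings.
Cost = 1.29·0.7333 + 0.52·1.461 = 1.7057.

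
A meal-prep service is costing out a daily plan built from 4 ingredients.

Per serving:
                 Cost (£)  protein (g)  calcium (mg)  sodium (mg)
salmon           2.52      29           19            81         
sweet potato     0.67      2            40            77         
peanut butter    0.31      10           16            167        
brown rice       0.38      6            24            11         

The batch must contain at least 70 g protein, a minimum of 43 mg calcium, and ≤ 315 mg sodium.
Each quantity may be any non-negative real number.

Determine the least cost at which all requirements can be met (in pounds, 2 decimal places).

Treat it as an LP. Let x1 = servings of salmon, x2 = servings of sweet potato, x3 = servings of peanut butter, x4 = servings of brown rice.
Minimize 2.52x1 + 0.67x2 + 0.31x3 + 0.38x4 with:
  29x1 + 2x2 + 10x3 + 6x4 ≥ 70   (protein)
  19x1 + 40x2 + 16x3 + 24x4 ≥ 43   (calcium)
  81x1 + 77x2 + 167x3 + 11x4 ≤ 315   (sodium)
  x1, x2, x3, x4 ≥ 0.
At the optimum only peanut butter, brown rice are positive (salmon, sweet potato = 0). Binding constraints: protein and sodium.
Optimal quantities: peanut butter = 1.256 servings, brown rice = 9.574 servings.
Cost = 0.31·1.256 + 0.38·9.574 = 4.0275.

£4.03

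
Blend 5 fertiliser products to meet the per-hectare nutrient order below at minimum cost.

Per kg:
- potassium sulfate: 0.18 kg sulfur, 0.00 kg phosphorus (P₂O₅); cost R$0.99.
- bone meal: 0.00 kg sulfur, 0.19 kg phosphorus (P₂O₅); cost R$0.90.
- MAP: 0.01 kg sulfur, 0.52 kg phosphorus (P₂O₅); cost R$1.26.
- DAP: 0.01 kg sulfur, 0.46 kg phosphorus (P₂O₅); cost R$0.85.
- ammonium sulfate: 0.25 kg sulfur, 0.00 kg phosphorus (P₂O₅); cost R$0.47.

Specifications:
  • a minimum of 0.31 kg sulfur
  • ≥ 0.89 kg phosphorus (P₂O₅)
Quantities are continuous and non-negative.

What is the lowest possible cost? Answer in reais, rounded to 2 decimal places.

Set it up as a linear program. Let x1 = kg of potassium sulfate, x2 = kg of bone meal, x3 = kg of MAP, x4 = kg of DAP, x5 = kg of ammonium sulfate.
Minimise 0.99x1 + 0.9x2 + 1.26x3 + 0.85x4 + 0.47x5 s.t.:
  0.18x1 + 0.01x3 + 0.01x4 + 0.25x5 ≥ 0.31   (sulfur)
  0.19x2 + 0.52x3 + 0.46x4 ≥ 0.89   (phosphorus (P₂O₅))
  x1, x2, x3, x4, x5 ≥ 0.
The minimum-cost mix takes nothing from potassium sulfate, bone meal, MAP — only DAP, ammonium sulfate. The sulfur and phosphorus (P₂O₅) requirements are met with equality.
So DAP = 1.935 kg, ammonium sulfate = 1.163 kg.
Total cost: 0.85·1.935 + 0.47·1.163 = 2.1914.

R$2.19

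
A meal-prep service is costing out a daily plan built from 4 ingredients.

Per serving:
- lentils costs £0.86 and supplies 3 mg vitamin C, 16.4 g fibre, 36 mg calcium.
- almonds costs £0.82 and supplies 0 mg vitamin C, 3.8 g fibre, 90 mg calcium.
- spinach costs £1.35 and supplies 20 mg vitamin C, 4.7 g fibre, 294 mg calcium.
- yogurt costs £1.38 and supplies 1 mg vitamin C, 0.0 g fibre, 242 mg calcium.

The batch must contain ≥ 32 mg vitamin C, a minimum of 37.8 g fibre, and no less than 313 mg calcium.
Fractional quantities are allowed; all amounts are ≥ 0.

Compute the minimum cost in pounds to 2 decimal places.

Let x1 = servings of lentils, x2 = servings of almonds, x3 = servings of spinach, x4 = servings of yogurt.
Minimise 0.86x1 + 0.82x2 + 1.35x3 + 1.38x4 s.t.:
  3x1 + 20x3 + 1x4 ≥ 32   (vitamin C)
  16.4x1 + 3.8x2 + 4.7x3 ≥ 37.8   (fibre)
  36x1 + 90x2 + 294x3 + 242x4 ≥ 313   (calcium)
  x1, x2, x3, x4 ≥ 0.
The optimal basis is {lentils, spinach}; almonds, yogurt drop out. The vitamin C and fibre requirements are met with equality.
That vertex is x1 = 1.929, x3 = 1.311.
Objective = 0.86·1.929 + 1.35·1.311 = 3.4288.

£3.43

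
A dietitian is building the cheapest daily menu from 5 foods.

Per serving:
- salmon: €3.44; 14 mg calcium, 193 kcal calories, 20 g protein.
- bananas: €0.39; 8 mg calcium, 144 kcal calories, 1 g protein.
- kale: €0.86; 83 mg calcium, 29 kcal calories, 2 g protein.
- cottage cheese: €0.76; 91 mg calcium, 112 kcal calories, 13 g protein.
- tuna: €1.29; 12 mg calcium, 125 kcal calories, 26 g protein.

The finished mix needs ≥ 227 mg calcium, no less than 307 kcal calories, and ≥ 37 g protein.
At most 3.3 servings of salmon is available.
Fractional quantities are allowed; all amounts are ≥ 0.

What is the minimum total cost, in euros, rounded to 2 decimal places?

This is a linear program. Let x1 = servings of salmon, x2 = servings of bananas, x3 = servings of kale, x4 = servings of cottage cheese, x5 = servings of tuna.
min 3.44x1 + 0.39x2 + 0.86x3 + 0.76x4 + 1.29x5 subject to:
  14x1 + 8x2 + 83x3 + 91x4 + 12x5 ≥ 227   (calcium)
  193x1 + 144x2 + 29x3 + 112x4 + 125x5 ≥ 307   (calories)
  20x1 + 1x2 + 2x3 + 13x4 + 26x5 ≥ 37   (protein)
  x1 ≤ 3.3
  x1, x2, x3, x4, x5 ≥ 0.
The minimum-cost mix takes nothing from salmon, bananas, kale — only cottage cheese, tuna. Binding constraints: calories and protein.
Optimal quantities: cottage cheese = 2.608 servings, tuna = 0.1189 servings.
Objective = 0.76·2.608 + 1.29·0.1189 = 2.1355.

€2.14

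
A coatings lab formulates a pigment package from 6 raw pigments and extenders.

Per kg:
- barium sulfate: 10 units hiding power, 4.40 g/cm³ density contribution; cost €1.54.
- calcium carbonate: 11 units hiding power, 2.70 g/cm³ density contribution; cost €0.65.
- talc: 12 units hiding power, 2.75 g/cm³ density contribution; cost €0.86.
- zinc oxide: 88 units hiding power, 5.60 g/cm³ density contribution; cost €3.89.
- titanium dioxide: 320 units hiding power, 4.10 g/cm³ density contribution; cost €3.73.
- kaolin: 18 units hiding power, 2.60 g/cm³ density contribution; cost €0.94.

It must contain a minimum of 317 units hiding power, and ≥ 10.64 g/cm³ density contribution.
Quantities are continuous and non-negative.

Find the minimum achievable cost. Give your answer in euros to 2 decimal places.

€5.04

This is a linear program. Let x1 = kg of barium sulfate, x2 = kg of calcium carbonate, x3 = kg of talc, x4 = kg of zinc oxide, x5 = kg of titanium dioxide, x6 = kg of kaolin.
min 1.54x1 + 0.65x2 + 0.86x3 + 3.89x4 + 3.73x5 + 0.94x6 s.t.:
  10x1 + 11x2 + 12x3 + 88x4 + 320x5 + 18x6 ≥ 317   (hiding power)
  4.4x1 + 2.7x2 + 2.75x3 + 5.6x4 + 4.1x5 + 2.6x6 ≥ 10.64   (density contribution)
  x1, x2, x3, x4, x5, x6 ≥ 0.
The optimal basis is {calcium carbonate, titanium dioxide}; barium sulfate, talc, zinc oxide, kaolin drop out. Binding constraints: hiding power and density contribution.
Solving gives x2 = 2.571, x5 = 0.9023.
Total cost: 0.65·2.571 + 3.73·0.9023 = 5.0367.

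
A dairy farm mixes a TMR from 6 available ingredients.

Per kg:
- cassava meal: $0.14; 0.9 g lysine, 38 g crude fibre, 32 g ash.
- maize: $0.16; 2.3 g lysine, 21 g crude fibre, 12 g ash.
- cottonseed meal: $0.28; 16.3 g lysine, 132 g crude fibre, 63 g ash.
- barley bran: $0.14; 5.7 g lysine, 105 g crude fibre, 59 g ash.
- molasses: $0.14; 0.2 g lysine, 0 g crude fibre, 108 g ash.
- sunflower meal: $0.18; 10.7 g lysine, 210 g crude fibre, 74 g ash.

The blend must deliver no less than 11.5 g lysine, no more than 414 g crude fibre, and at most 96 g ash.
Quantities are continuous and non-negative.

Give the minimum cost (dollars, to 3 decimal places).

$0.193

This is a linear program. Let x1 = kg of cassava meal, x2 = kg of maize, x3 = kg of cottonseed meal, x4 = kg of barley bran, x5 = kg of molasses, x6 = kg of sunflower meal.
Minimize 0.14x1 + 0.16x2 + 0.28x3 + 0.14x4 + 0.14x5 + 0.18x6 s.t.:
  0.9x1 + 2.3x2 + 16.3x3 + 5.7x4 + 0.2x5 + 10.7x6 ≥ 11.5   (lysine)
  38x1 + 21x2 + 132x3 + 105x4 + 210x6 ≤ 414   (crude fibre)
  32x1 + 12x2 + 63x3 + 59x4 + 108x5 + 74x6 ≤ 96   (ash)
  x1, x2, x3, x4, x5, x6 ≥ 0.
The optimal basis is {sunflower meal}; cassava meal, maize, cottonseed meal, barley bran, molasses drop out. There the lysine constraint is tight.
Optimal quantities: sunflower meal = 1.0748 kg.
Total cost: 0.18·1.0748 = 0.19346.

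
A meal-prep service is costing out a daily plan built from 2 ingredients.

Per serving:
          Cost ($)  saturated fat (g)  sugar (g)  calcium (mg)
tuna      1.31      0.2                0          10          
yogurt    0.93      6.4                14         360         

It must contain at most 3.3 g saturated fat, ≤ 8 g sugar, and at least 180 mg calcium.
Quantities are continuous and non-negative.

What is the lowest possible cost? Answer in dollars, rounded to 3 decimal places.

$0.465

Let x1 = servings of tuna, x2 = servings of yogurt.
Minimise 1.31x1 + 0.93x2 subject to:
  0.2x1 + 6.4x2 ≤ 3.3   (saturated fat)
  14x2 ≤ 8   (sugar)
  10x1 + 360x2 ≥ 180   (calcium)
  x1, x2 ≥ 0.
The minimum-cost mix takes nothing from tuna — only yogurt. There the calcium constraint is tight.
So yogurt = 0.5 servings.
Cost = 0.93·0.5 = 0.46500.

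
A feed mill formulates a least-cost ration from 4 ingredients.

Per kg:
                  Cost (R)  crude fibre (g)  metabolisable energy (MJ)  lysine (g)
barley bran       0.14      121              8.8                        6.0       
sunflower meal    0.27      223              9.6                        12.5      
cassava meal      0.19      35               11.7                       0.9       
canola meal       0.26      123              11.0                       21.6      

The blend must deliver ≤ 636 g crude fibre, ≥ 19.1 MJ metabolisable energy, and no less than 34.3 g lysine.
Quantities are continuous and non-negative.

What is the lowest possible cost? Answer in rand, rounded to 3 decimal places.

R0.432

Let x1 = kg of barley bran, x2 = kg of sunflower meal, x3 = kg of cassava meal, x4 = kg of canola meal.
min 0.14x1 + 0.27x2 + 0.19x3 + 0.26x4 subject to:
  121x1 + 223x2 + 35x3 + 123x4 ≤ 636   (crude fibre)
  8.8x1 + 9.6x2 + 11.7x3 + 11x4 ≥ 19.1   (metabolisable energy)
  6x1 + 12.5x2 + 0.9x3 + 21.6x4 ≥ 34.3   (lysine)
  x1, x2, x3, x4 ≥ 0.
The optimal basis is {barley bran, canola meal}; sunflower meal, cassava meal drop out. The metabolisable energy and lysine requirements are met with equality.
That vertex is x1 = 0.2842, x4 = 1.509.
Objective = 0.14·0.2842 + 0.26·1.509 = 0.43213.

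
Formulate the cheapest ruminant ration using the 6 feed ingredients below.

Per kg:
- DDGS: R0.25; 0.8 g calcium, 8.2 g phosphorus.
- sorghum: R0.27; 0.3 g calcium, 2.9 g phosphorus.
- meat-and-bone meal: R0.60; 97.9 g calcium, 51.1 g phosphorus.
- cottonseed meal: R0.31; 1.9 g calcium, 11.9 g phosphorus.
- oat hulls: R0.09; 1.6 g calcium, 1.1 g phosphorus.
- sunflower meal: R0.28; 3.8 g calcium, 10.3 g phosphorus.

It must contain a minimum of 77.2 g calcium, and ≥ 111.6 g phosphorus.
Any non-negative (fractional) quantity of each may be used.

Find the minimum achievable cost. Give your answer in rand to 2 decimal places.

Treat it as an LP. Let x1 = kg of DDGS, x2 = kg of sorghum, x3 = kg of meat-and-bone meal, x4 = kg of cottonseed meal, x5 = kg of oat hulls, x6 = kg of sunflower meal.
min 0.25x1 + 0.27x2 + 0.6x3 + 0.31x4 + 0.09x5 + 0.28x6 s.t.:
  0.8x1 + 0.3x2 + 97.9x3 + 1.9x4 + 1.6x5 + 3.8x6 ≥ 77.2   (calcium)
  8.2x1 + 2.9x2 + 51.1x3 + 11.9x4 + 1.1x5 + 10.3x6 ≥ 111.6   (phosphorus)
  x1, x2, x3, x4, x5, x6 ≥ 0.
The cheapest feasible vertex uses only meat-and-bone meal; DDGS, sorghum, cottonseed meal, oat hulls, sunflower meal are not used. The phosphorus requirement is met with equality.
So meat-and-bone meal = 2.184 kg.
Cost = 0.6·2.184 = 1.3104.

R1.31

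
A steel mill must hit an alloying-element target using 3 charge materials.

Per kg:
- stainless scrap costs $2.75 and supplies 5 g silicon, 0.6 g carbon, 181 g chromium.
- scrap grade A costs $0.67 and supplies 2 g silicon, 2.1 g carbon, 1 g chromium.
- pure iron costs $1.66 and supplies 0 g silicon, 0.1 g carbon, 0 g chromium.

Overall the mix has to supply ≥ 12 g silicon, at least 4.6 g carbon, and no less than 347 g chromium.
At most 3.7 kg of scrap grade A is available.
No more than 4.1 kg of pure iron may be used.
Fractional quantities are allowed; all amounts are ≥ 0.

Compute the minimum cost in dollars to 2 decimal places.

$6.35

Set it up as a linear program. Let x1 = kg of stainless scrap, x2 = kg of scrap grade A, x3 = kg of pure iron.
Minimise 2.75x1 + 0.67x2 + 1.66x3 s.t.:
  5x1 + 2x2 ≥ 12   (silicon)
  0.6x1 + 2.1x2 + 0.1x3 ≥ 4.6   (carbon)
  181x1 + 1x2 ≥ 347   (chromium)
  x2 ≤ 3.7
  x3 ≤ 4.1
  x1, x2, x3 ≥ 0.
The cheapest feasible vertex uses only stainless scrap, scrap grade A; pure iron is not used. The carbon and chromium requirements are met with equality.
So stainless scrap = 1.908 kg, scrap grade A = 1.645 kg.
Total cost: 2.75·1.908 + 0.67·1.645 = 6.3492.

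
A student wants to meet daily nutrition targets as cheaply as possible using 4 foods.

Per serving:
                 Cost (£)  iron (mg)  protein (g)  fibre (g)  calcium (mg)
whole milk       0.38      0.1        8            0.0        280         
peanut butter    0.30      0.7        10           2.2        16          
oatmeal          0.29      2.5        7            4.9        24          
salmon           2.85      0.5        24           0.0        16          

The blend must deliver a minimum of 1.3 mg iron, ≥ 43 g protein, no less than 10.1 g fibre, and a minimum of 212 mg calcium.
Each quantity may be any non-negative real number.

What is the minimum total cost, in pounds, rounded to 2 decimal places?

£1.40

Let x1 = servings of whole milk, x2 = servings of peanut butter, x3 = servings of oatmeal, x4 = servings of salmon.
min 0.38x1 + 0.3x2 + 0.29x3 + 2.85x4 s.t.:
  0.1x1 + 0.7x2 + 2.5x3 + 0.5x4 ≥ 1.3   (iron)
  8x1 + 10x2 + 7x3 + 24x4 ≥ 43   (protein)
  2.2x2 + 4.9x3 ≥ 10.1   (fibre)
  280x1 + 16x2 + 24x3 + 16x4 ≥ 212   (calcium)
  x1, x2, x3, x4 ≥ 0.
The minimum-cost mix takes nothing from salmon — only whole milk, peanut butter, oatmeal. The protein, fibre, calcium requirements are met with equality.
Optimal quantities: whole milk = 0.5139 servings, peanut butter = 3.567 servings, oatmeal = 0.4597 servings.
Objective = 0.38·0.5139 + 0.3·3.567 + 0.29·0.4597 = 1.3987.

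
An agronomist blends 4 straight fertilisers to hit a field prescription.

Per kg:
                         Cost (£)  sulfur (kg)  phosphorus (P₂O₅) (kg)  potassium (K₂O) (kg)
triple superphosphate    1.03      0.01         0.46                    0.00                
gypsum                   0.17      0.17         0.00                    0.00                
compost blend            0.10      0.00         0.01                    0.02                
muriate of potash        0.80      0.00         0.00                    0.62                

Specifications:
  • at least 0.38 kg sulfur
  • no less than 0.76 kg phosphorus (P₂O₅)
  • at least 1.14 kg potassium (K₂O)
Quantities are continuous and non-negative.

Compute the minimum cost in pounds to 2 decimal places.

£3.54

This is a linear program. Let x1 = kg of triple superphosphate, x2 = kg of gypsum, x3 = kg of compost blend, x4 = kg of muriate of potash.
Minimise 1.03x1 + 0.17x2 + 0.1x3 + 0.8x4 s.t.:
  0.01x1 + 0.17x2 ≥ 0.38   (sulfur)
  0.46x1 + 0.01x3 ≥ 0.76   (phosphorus (P₂O₅))
  0.02x3 + 0.62x4 ≥ 1.14   (potassium (K₂O))
  x1, x2, x3, x4 ≥ 0.
The optimal basis is {triple superphosphate, gypsum, muriate of potash}; compost blend drops out. There the sulfur, phosphorus (P₂O₅), potassium (K₂O) constraints are tight.
That vertex is x1 = 1.652, x2 = 2.138, x4 = 1.839.
Objective = 1.03·1.652 + 0.17·2.138 + 0.8·1.839 = 3.5362.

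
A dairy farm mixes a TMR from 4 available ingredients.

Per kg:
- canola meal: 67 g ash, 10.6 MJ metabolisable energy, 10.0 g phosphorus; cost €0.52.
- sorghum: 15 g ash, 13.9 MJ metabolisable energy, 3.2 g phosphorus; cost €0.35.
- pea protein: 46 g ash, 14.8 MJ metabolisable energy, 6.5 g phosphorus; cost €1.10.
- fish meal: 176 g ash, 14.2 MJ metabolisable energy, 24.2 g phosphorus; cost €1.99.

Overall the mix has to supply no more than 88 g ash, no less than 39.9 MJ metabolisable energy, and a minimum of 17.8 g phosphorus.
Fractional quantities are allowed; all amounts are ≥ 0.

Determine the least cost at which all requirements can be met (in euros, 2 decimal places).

€1.82

Let x1 = kg of canola meal, x2 = kg of sorghum, x3 = kg of pea protein, x4 = kg of fish meal.
min 0.52x1 + 0.35x2 + 1.1x3 + 1.99x4 subject to:
  67x1 + 15x2 + 46x3 + 176x4 ≤ 88   (ash)
  10.6x1 + 13.9x2 + 14.8x3 + 14.2x4 ≥ 39.9   (metabolisable energy)
  10x1 + 3.2x2 + 6.5x3 + 24.2x4 ≥ 17.8   (phosphorus)
  x1, x2, x3, x4 ≥ 0.
At the optimum only canola meal, sorghum are positive (pea protein, fish meal = 0). There the ash and phosphorus constraints are tight.
So canola meal = 0.2267 kg, sorghum = 4.854 kg.
Cost = 0.52·0.2267 + 0.35·4.854 = 1.8168.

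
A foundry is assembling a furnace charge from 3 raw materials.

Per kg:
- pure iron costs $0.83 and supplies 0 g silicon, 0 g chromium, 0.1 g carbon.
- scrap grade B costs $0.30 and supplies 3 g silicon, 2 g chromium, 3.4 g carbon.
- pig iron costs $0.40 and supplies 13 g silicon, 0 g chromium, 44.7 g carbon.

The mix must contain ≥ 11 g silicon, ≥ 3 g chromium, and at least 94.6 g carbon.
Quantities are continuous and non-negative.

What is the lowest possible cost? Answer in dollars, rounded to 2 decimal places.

$1.25

Let x1 = kg of pure iron, x2 = kg of scrap grade B, x3 = kg of pig iron.
Minimise 0.83x1 + 0.3x2 + 0.4x3 s.t.:
  3x2 + 13x3 ≥ 11   (silicon)
  2x2 ≥ 3   (chromium)
  0.1x1 + 3.4x2 + 44.7x3 ≥ 94.6   (carbon)
  x1, x2, x3 ≥ 0.
The optimal basis is {scrap grade B, pig iron}; pure iron drops out. The chromium and carbon requirements are met with equality.
Optimal quantities: scrap grade B = 1.5 kg, pig iron = 2.002 kg.
Cost = 0.3·1.5 + 0.4·2.002 = 1.2508.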